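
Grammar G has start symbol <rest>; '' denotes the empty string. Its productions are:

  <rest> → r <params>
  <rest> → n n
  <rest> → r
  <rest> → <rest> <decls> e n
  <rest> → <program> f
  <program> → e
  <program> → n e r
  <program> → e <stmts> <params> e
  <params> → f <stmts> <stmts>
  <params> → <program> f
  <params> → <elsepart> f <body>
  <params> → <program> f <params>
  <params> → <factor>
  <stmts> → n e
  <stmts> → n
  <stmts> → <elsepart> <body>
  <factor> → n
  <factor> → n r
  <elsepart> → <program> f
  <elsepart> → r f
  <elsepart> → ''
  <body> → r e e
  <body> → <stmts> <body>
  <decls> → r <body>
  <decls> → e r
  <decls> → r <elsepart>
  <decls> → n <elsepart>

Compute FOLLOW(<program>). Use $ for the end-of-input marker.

In <rest> → <program> f: add FIRST(f) = { f }.
In <params> → <program> f: add FIRST(f) = { f }.
In <params> → <program> f <params>: add FIRST(f <params>) = { f }.
In <elsepart> → <program> f: add FIRST(f) = { f }.
Union: FOLLOW(<program>) = { f }.

{ f }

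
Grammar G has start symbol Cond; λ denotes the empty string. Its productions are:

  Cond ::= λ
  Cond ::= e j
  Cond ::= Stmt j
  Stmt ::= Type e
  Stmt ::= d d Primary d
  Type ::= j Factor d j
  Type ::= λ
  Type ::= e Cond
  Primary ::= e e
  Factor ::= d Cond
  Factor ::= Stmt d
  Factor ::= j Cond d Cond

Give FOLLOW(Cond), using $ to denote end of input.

Cond is the start symbol, so $ ∈ FOLLOW(Cond).
In Type ::= e Cond: Cond is at the end, add FOLLOW(Type) = { e }.
In Factor ::= d Cond: Cond is at the end, add FOLLOW(Factor) = { d }.
In Factor ::= j Cond d Cond: add FIRST(d Cond) = { d }.
In Factor ::= j Cond d Cond: Cond is at the end, add FOLLOW(Factor) = { d }.
Union: FOLLOW(Cond) = { $, d, e }.

{ $, d, e }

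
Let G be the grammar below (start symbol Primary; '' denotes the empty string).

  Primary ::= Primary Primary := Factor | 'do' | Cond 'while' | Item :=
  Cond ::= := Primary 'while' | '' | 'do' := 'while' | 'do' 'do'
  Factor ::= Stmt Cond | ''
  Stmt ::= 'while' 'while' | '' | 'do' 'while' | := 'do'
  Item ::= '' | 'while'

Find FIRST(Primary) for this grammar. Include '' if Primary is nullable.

{ 'do', 'while', := }

From Primary ::= Primary Primary := Factor: add FIRST(Primary) = { 'do', 'while', := }.
Primary ::= 'do' contributes {'do'}.
From Primary ::= Cond 'while': Cond nullable, take FIRST(Cond) ∪ {'while'} = { 'do', 'while', := }.
From Primary ::= Item :=: Item nullable, take FIRST(Item) ∪ {:=} = { 'while', := }.
Union: FIRST(Primary) = { 'do', 'while', := }.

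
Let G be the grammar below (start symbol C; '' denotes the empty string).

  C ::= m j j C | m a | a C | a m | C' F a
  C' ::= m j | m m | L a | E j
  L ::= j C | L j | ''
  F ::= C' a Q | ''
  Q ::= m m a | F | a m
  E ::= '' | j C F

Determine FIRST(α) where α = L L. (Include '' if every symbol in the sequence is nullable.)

{ j, '' }

Add FIRST(L)\{''} = { j }; L is nullable, continue.
Add FIRST(L)\{''} = { j }; L is nullable, continue.
Every symbol is nullable, so include ''.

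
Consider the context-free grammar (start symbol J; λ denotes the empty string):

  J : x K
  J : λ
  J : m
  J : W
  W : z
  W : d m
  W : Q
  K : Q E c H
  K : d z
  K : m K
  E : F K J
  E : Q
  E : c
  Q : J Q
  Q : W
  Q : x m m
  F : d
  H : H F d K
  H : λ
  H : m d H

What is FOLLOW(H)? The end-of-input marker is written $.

{ $, c, d, m, x, z }

In K : Q E c H: H is at the end, add FOLLOW(K) = { $, c, d, m, x, z }.
In H : H F d K: add FIRST(F d K) = { d }.
In H : m d H: H is at the end, add FOLLOW(H) = { $, c, d, m, x, z }.
Union: FOLLOW(H) = { $, c, d, m, x, z }.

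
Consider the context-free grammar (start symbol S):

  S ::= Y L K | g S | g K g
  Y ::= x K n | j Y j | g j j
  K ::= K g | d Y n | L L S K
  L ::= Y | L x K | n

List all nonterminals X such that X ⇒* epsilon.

{ } (none)

No nonterminal has an empty production or an RHS whose symbols are all nullable.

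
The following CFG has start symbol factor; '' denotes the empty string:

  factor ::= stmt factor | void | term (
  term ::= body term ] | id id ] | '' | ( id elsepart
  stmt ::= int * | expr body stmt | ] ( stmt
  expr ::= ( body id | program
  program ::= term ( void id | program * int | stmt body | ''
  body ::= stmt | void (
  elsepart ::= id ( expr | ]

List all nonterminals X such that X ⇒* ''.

Directly nullable (have an ''-production): term, program.
expr ::= program with every symbol nullable, so expr is nullable.
No other nonterminal has a production whose RHS symbols are all nullable.

{ expr, program, term }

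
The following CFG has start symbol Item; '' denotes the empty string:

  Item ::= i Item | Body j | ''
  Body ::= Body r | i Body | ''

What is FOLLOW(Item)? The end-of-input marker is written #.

{ # }

Item is the start symbol, so # ∈ FOLLOW(Item).
In Item ::= i Item: Item is at the end, add FOLLOW(Item) = { # }.
Union: FOLLOW(Item) = { # }.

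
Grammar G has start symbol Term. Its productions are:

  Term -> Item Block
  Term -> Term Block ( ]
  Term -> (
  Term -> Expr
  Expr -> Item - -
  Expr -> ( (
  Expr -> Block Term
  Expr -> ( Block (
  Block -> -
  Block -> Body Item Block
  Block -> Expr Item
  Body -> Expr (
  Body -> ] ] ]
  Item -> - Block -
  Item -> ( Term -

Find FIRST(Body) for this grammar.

From Body -> Expr (: add FIRST(Expr) = { (, -, ] }.
Body -> ] ] ] contributes {]}.
Union: FIRST(Body) = { (, -, ] }.

{ (, -, ] }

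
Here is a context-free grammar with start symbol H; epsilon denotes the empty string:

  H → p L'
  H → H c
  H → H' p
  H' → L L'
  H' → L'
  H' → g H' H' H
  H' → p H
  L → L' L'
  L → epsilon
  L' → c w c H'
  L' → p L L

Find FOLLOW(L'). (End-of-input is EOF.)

In H → p L': L' is at the end, add FOLLOW(H) = { EOF, c, g, p }.
In H' → L L': L' is at the end, add FOLLOW(H') = { EOF, c, g, p }.
In H' → L': L' is at the end, add FOLLOW(H') = { EOF, c, g, p }.
In L → L' L': add FIRST(L') = { c, p }.
In L → L' L': L' is at the end, add FOLLOW(L) = { EOF, c, g, p }.
Union: FOLLOW(L') = { EOF, c, g, p }.

{ EOF, c, g, p }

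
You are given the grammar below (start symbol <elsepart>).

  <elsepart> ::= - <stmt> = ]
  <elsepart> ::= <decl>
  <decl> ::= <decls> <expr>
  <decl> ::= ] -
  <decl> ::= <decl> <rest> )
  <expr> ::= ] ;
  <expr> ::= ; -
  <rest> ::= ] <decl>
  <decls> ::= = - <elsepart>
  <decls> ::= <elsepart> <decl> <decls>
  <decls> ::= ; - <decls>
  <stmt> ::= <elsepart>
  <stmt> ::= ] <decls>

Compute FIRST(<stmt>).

{ -, ;, =, ] }

From <stmt> ::= <elsepart>: add FIRST(<elsepart>) = { -, ;, =, ] }.
<stmt> ::= ] <decls> contributes {]}.
Union: FIRST(<stmt>) = { -, ;, =, ] }.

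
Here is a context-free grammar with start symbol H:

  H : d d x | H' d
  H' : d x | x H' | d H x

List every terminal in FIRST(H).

H : d d x contributes {d}.
From H : H' d: add FIRST(H') = { d, x }.
Union: FIRST(H) = { d, x }.

{ d, x }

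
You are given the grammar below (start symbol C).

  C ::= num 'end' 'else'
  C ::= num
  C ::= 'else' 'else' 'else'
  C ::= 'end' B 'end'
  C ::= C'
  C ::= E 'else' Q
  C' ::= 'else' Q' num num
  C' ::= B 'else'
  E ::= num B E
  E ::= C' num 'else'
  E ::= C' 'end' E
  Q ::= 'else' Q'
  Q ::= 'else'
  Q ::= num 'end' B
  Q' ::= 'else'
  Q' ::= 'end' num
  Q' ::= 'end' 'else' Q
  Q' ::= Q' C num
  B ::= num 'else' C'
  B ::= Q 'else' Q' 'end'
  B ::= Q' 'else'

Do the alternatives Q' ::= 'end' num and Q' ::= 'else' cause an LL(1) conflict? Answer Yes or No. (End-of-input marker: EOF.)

No

FIRST('end' num) = { 'end' } and FIRST('else') = { 'else' }.
The FIRST sets are disjoint and neither alternative is nullable — no conflict.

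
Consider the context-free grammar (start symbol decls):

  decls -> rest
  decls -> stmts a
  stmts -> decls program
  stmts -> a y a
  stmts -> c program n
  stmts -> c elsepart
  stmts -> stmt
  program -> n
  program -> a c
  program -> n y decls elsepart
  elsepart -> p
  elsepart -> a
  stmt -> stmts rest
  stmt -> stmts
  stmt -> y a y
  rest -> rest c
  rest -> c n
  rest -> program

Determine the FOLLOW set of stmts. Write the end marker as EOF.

In decls -> stmts a: add FIRST(a) = { a }.
In stmt -> stmts rest: add FIRST(rest) = { a, c, n }.
In stmt -> stmts: stmts is at the end, add FOLLOW(stmt) = { a, c, n }.
Union: FOLLOW(stmts) = { a, c, n }.

{ a, c, n }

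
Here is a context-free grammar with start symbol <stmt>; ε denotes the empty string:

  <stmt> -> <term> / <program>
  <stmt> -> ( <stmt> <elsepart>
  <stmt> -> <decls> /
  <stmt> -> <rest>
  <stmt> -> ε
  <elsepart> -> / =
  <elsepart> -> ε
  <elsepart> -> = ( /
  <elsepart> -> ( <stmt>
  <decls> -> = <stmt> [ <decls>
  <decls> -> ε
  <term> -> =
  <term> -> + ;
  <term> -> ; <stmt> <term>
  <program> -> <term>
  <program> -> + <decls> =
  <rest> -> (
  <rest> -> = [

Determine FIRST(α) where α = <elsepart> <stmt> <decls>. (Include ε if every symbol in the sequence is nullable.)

Add FIRST(<elsepart>)\{ε} = { (, /, = }; <elsepart> is nullable, continue.
Add FIRST(<stmt>)\{ε} = { (, +, /, ;, = }; <stmt> is nullable, continue.
Add FIRST(<decls>)\{ε} = { = }; <decls> is nullable, continue.
Every symbol is nullable, so include ε.

{ (, +, /, ;, =, ε }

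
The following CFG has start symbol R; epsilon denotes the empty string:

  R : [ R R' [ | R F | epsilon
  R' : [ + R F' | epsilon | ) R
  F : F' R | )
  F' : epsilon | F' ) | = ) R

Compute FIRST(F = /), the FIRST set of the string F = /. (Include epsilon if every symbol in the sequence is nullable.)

Add FIRST(F)\{epsilon} = { ), =, [ }; F is nullable, continue.
= is a terminal; add {=} and stop.

{ ), =, [ }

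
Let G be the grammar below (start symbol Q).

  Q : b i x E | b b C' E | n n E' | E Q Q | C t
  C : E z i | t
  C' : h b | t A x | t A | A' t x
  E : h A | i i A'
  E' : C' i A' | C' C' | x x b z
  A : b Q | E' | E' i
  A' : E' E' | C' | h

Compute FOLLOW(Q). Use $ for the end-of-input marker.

{ $, b, h, i, n, t, x, z }

Q is the start symbol, so $ ∈ FOLLOW(Q).
In Q : E Q Q: add FIRST(Q) = { b, h, i, n, t }.
In Q : E Q Q: Q is at the end, add FOLLOW(Q) = { $, b, h, i, n, t, x, z }.
In A : b Q: Q is at the end, add FOLLOW(A) = { $, b, h, i, n, t, x, z }.
Union: FOLLOW(Q) = { $, b, h, i, n, t, x, z }.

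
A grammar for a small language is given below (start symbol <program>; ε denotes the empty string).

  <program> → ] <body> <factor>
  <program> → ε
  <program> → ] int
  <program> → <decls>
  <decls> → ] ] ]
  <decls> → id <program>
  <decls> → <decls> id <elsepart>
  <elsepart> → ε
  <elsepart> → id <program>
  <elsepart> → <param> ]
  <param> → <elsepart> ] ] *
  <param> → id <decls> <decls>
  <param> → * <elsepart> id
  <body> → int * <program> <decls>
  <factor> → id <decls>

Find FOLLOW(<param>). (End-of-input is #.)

In <elsepart> → <param> ]: add FIRST(]) = { ] }.
Union: FOLLOW(<param>) = { ] }.

{ ] }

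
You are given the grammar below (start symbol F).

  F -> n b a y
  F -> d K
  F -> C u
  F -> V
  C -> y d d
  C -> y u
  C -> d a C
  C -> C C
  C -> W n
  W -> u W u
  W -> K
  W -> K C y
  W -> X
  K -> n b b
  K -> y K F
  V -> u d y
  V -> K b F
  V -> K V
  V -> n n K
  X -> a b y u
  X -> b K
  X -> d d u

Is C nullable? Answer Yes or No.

No

No nonterminal in this grammar is nullable.
No production of C has an RHS whose symbols are all nullable, so C is not nullable.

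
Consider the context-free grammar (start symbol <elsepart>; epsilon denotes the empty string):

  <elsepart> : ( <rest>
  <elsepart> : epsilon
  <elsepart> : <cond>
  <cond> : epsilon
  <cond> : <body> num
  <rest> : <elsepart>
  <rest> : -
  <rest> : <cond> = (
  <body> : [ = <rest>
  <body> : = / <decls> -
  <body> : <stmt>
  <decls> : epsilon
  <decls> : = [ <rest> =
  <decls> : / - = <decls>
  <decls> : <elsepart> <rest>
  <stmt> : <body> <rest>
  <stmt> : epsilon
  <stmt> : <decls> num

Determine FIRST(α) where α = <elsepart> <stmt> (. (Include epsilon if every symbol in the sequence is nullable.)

{ (, -, /, =, [, num }

Add FIRST(<elsepart>)\{epsilon} = { (, -, /, =, [, num }; <elsepart> is nullable, continue.
Add FIRST(<stmt>)\{epsilon} = { (, -, /, =, [, num }; <stmt> is nullable, continue.
( is a terminal; add {(} and stop.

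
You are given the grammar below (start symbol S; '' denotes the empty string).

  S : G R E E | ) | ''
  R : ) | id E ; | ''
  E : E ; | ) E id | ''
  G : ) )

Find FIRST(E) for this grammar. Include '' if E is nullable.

From E : E ;: E nullable, take FIRST(E) ∪ {;} = { ), ; }.
E : ) E id contributes {)}.
E : '' contributes ''.
Union: FIRST(E) = { ), ;, '' }.

{ ), ;, '' }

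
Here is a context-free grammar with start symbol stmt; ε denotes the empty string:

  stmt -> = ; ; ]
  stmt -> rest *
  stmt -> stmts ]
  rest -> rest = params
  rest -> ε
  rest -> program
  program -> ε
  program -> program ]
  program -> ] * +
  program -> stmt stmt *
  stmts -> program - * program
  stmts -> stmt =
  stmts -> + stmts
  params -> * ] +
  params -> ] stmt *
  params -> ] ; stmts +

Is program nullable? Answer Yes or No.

program has an ε-production, so program ⇒ ε.

Yes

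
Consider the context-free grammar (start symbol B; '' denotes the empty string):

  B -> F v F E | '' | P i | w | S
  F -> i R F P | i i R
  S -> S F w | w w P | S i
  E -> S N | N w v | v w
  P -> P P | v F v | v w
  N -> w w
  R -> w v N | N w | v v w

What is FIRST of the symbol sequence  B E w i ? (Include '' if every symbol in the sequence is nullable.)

Add FIRST(B)\{''} = { i, v, w }; B is nullable, continue.
Add FIRST(E) = { v, w }; E is not nullable, stop.

{ i, v, w }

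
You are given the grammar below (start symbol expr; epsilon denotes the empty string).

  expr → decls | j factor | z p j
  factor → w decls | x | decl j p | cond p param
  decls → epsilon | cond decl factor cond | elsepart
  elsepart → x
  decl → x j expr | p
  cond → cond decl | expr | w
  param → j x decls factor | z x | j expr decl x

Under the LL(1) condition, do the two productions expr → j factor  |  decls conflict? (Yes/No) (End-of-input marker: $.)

Yes

FIRST(j factor) = { j } and FIRST(decls) = { j, p, w, x, z, epsilon }.
Both contain j, so the two alternatives are not disjoint — LL(1) conflict.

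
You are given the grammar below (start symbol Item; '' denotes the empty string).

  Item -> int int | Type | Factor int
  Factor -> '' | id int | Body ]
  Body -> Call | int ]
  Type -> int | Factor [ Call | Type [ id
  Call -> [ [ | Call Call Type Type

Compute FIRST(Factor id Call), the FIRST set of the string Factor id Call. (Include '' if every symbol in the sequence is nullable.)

Add FIRST(Factor)\{''} = { [, id, int }; Factor is nullable, continue.
id is a terminal; add {id} and stop.

{ [, id, int }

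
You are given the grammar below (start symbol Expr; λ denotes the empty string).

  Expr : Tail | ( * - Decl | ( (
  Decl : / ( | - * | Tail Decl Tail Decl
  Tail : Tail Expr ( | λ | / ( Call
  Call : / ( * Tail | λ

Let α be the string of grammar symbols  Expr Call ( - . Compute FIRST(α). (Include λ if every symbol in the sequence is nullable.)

Add FIRST(Expr)\{λ} = { (, / }; Expr is nullable, continue.
Add FIRST(Call)\{λ} = { / }; Call is nullable, continue.
( is a terminal; add {(} and stop.

{ (, / }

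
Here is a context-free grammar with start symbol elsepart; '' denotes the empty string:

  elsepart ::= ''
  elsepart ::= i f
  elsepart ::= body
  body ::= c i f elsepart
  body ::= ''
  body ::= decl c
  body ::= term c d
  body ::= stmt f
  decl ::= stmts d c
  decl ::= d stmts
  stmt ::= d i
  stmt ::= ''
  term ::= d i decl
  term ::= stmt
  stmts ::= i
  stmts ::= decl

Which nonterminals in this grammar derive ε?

{ body, elsepart, stmt, term }

Directly nullable (have an ''-production): elsepart, body, stmt.
term ::= stmt with every symbol nullable, so term is nullable.
No other nonterminal has a production whose RHS symbols are all nullable.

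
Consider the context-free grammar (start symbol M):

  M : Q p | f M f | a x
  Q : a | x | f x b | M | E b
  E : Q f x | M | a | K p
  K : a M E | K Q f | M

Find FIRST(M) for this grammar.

{ a, f, x }

From M : Q p: add FIRST(Q) = { a, f, x }.
M : f M f contributes {f}.
M : a x contributes {a}.
Union: FIRST(M) = { a, f, x }.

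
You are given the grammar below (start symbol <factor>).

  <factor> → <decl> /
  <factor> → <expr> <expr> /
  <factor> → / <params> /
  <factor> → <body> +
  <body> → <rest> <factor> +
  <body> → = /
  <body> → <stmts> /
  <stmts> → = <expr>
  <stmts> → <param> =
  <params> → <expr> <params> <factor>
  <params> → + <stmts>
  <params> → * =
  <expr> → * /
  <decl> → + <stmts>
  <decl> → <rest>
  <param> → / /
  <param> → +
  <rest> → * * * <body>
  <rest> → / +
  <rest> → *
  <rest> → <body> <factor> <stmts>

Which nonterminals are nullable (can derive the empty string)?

{ } (none)

No nonterminal has an empty production or an RHS whose symbols are all nullable.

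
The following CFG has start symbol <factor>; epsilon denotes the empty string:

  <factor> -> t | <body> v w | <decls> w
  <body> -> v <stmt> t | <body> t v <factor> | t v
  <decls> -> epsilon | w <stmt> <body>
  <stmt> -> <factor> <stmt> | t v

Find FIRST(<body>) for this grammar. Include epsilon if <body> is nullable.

<body> -> v <stmt> t contributes {v}.
From <body> -> <body> t v <factor>: add FIRST(<body>) = { t, v }.
<body> -> t v contributes {t}.
Union: FIRST(<body>) = { t, v }.

{ t, v }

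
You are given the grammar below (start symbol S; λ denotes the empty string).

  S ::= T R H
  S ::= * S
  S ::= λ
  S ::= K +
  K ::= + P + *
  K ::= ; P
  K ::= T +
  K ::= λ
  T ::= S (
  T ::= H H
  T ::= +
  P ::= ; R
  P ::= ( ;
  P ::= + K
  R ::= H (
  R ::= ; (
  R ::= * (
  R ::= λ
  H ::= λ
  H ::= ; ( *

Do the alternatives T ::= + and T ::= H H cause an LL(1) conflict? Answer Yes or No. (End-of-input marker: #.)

FIRST(+) = { + } and FIRST(H H) = { ;, λ }.
The second alternative is nullable and FOLLOW(T) = { #, (, *, +, ; } shares + with FIRST of the first — conflict.

Yes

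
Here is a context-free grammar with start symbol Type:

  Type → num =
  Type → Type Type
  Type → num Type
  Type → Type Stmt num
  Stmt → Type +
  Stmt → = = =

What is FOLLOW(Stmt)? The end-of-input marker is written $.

{ num }

In Type → Type Stmt num: add FIRST(num) = { num }.
Union: FOLLOW(Stmt) = { num }.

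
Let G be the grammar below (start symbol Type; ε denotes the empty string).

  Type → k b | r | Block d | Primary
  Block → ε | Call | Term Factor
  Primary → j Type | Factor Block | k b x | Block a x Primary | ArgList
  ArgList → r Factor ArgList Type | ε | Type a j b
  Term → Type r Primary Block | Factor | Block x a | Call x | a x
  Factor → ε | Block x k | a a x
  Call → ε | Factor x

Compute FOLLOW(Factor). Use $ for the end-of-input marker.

In Block → Term Factor: Factor is at the end, add FOLLOW(Block) = { $, a, d, j, k, r, x }.
In Primary → Factor Block: add FIRST(Block)\{ε} = { a, d, j, k, r, x }.
  Since Block is nullable, also add FOLLOW(Primary) = { $, a, d, j, k, r, x }.
In ArgList → r Factor ArgList Type: add FIRST(ArgList Type)\{ε} = { a, d, j, k, r, x }.
  Since ArgList Type is nullable, also add FOLLOW(ArgList) = { $, a, d, j, k, r, x }.
In Term → Factor: Factor is at the end, add FOLLOW(Term) = { $, a, d, j, k, r, x }.
In Call → Factor x: add FIRST(x) = { x }.
Union: FOLLOW(Factor) = { $, a, d, j, k, r, x }.

{ $, a, d, j, k, r, x }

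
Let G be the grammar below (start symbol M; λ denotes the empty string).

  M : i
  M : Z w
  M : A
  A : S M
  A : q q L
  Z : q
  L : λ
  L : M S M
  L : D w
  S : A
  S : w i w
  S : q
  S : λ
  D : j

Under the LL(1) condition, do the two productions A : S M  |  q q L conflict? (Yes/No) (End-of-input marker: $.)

FIRST(S M) = { i, q, w } and FIRST(q q L) = { q }.
Both contain q, so the two alternatives are not disjoint — LL(1) conflict.

Yes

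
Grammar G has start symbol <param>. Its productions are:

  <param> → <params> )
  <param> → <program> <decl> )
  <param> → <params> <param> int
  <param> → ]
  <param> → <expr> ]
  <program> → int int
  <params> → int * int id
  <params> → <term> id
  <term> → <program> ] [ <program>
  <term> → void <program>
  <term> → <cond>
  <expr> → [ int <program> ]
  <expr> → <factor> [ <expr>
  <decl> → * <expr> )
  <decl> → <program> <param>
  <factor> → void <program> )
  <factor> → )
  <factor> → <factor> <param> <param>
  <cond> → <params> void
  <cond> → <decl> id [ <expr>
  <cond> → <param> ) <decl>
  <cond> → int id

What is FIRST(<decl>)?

<decl> → * <expr> ) contributes {*}.
From <decl> → <program> <param>: add FIRST(<program>) = { int }.
Union: FIRST(<decl>) = { *, int }.

{ *, int }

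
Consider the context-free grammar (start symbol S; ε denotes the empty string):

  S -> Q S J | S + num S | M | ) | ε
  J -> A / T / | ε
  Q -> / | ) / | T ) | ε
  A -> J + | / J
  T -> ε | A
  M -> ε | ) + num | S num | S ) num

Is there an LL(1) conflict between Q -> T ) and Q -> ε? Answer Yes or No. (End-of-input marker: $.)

FIRST(T )) = { ), +, / } and FIRST(ε) = { ε }.
The second alternative is nullable and FOLLOW(Q) = { $, ), +, /, num } shares ) with FIRST of the first — conflict.

Yes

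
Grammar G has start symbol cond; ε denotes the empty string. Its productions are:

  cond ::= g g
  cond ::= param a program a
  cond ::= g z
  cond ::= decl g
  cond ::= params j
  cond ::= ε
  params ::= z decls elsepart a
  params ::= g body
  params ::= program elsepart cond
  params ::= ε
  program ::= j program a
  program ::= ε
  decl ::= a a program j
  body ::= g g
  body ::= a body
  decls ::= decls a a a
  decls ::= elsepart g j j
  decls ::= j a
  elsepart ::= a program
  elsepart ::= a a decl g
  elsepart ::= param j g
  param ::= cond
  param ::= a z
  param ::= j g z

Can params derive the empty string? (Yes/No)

Yes

params has an ε-production, so params ⇒ ε.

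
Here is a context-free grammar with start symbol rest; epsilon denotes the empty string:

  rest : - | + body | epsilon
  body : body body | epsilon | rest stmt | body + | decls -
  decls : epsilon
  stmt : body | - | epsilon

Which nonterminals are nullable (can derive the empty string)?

{ body, decls, rest, stmt }

Directly nullable (have an epsilon-production): rest, body, decls, stmt.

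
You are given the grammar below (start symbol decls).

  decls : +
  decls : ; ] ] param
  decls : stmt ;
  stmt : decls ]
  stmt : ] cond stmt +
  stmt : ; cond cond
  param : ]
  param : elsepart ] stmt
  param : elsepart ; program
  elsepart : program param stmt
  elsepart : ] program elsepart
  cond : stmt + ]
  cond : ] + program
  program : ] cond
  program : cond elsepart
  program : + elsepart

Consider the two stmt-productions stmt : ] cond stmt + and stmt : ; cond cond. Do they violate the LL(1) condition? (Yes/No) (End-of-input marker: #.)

FIRST(] cond stmt +) = { ] } and FIRST(; cond cond) = { ; }.
The FIRST sets are disjoint and neither alternative is nullable — no conflict.

No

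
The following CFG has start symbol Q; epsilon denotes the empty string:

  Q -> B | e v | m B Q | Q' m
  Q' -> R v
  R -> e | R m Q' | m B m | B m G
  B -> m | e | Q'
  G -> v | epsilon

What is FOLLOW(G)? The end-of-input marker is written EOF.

{ m, v }

In R -> B m G: G is at the end, add FOLLOW(R) = { m, v }.
Union: FOLLOW(G) = { m, v }.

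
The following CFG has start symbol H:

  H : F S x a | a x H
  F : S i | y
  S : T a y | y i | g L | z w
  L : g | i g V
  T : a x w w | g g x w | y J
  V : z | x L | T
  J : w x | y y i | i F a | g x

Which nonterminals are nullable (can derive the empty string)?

No nonterminal has an empty production or an RHS whose symbols are all nullable.

{ } (none)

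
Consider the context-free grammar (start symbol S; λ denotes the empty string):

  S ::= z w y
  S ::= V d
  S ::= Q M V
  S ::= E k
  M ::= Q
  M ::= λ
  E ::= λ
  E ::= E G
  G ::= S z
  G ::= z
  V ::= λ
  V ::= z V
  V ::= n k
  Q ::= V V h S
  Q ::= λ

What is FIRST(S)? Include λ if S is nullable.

{ d, h, k, n, z, λ }

S ::= z w y contributes {z}.
From S ::= V d: V nullable, take FIRST(V) ∪ {d} = { d, n, z }.
From S ::= Q M V: Q, M, V nullable, take FIRST(Q) ∪ FIRST(M) ∪ FIRST(V) = { h, n, z }; also λ since the whole RHS is nullable.
From S ::= E k: E nullable, take FIRST(E) ∪ {k} = { d, h, k, n, z }.
Union: FIRST(S) = { d, h, k, n, z, λ }.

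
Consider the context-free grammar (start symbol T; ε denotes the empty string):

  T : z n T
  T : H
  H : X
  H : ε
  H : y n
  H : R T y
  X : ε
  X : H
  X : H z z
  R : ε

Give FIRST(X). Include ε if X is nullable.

{ y, z, ε }

X : ε contributes ε.
From X : H: add FIRST(H) = { y, z, ε } (including ε since H is nullable).
From X : H z z: H nullable, take FIRST(H) ∪ {z} = { y, z }.
Union: FIRST(X) = { y, z, ε }.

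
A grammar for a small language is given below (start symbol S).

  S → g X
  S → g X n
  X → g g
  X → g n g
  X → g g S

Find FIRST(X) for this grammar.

X → g g contributes {g}.
X → g n g contributes {g}.
X → g g S contributes {g}.
Union: FIRST(X) = { g }.

{ g }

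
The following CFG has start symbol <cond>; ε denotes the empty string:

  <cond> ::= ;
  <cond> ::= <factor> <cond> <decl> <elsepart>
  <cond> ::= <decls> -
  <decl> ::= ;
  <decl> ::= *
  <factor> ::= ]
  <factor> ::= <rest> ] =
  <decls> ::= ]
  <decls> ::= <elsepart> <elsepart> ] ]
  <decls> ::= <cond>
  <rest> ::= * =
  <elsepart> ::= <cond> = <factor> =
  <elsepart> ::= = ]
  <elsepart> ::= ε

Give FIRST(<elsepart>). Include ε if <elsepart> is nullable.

{ *, ;, =, ], ε }

From <elsepart> ::= <cond> = <factor> =: add FIRST(<cond>) = { *, ;, =, ] }.
<elsepart> ::= = ] contributes {=}.
<elsepart> ::= ε contributes ε.
Union: FIRST(<elsepart>) = { *, ;, =, ], ε }.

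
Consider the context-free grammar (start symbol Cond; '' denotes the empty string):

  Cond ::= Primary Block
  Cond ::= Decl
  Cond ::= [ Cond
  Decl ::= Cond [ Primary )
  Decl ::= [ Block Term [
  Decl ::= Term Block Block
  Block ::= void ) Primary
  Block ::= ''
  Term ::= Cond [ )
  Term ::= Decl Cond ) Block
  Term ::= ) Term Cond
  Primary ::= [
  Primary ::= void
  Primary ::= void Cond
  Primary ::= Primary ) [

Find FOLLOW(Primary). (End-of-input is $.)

In Cond ::= Primary Block: add FIRST(Block)\{''} = { void }.
  Since Block is nullable, also add FOLLOW(Cond) = { $, ), [, void }.
In Decl ::= Cond [ Primary ): add FIRST()) = { ) }.
In Block ::= void ) Primary: Primary is at the end, add FOLLOW(Block) = { $, ), [, void }.
In Primary ::= Primary ) [: add FIRST() [) = { ) }.
Union: FOLLOW(Primary) = { $, ), [, void }.

{ $, ), [, void }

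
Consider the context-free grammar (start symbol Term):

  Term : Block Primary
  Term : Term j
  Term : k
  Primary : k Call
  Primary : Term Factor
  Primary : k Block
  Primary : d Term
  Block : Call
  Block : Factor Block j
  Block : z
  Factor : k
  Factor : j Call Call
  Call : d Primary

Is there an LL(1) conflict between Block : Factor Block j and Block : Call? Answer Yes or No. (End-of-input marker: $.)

FIRST(Factor Block j) = { j, k } and FIRST(Call) = { d }.
The FIRST sets are disjoint and neither alternative is nullable — no conflict.

No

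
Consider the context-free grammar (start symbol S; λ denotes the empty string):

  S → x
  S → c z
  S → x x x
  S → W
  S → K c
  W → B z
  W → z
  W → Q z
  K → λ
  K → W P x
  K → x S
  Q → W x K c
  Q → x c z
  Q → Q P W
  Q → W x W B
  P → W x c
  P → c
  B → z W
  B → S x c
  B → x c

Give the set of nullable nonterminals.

{ K }

Directly nullable (have an λ-production): K.
No other nonterminal has a production whose RHS symbols are all nullable.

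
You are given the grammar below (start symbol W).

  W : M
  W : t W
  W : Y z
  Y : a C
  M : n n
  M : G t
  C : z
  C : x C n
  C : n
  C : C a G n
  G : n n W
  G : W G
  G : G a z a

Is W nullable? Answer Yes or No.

No

No nonterminal in this grammar is nullable.
No production of W has an RHS whose symbols are all nullable, so W is not nullable.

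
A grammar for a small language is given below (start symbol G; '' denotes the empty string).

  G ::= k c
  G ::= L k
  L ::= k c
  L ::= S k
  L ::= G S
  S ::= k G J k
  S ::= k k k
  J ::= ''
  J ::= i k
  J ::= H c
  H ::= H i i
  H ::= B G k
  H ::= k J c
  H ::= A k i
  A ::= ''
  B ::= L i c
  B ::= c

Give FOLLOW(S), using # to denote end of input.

In L ::= S k: add FIRST(k) = { k }.
In L ::= G S: S is at the end, add FOLLOW(L) = { i, k }.
Union: FOLLOW(S) = { i, k }.

{ i, k }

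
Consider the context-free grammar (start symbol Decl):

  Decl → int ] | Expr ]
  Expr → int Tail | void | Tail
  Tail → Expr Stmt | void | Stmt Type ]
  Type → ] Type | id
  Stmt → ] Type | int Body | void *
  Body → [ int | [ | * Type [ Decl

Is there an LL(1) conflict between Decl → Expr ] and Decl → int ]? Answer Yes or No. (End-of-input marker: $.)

Yes

FIRST(Expr ]) = { ], int, void } and FIRST(int ]) = { int }.
Both contain int, so the two alternatives are not disjoint — LL(1) conflict.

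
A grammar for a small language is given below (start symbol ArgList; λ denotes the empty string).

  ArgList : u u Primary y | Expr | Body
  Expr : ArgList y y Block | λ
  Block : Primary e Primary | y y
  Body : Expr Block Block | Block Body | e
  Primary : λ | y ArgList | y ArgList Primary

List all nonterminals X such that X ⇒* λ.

{ ArgList, Expr, Primary }

Directly nullable (have an λ-production): Expr, Primary.
ArgList : Expr with every symbol nullable, so ArgList is nullable.
No other nonterminal has a production whose RHS symbols are all nullable.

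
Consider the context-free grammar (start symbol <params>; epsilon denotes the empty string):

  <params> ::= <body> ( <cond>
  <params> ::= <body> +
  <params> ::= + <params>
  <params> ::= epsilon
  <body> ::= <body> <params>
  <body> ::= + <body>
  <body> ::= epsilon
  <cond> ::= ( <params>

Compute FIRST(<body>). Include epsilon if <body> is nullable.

{ (, +, epsilon }

From <body> ::= <body> <params>: <body>, <params> nullable, take FIRST(<body>) ∪ FIRST(<params>) = { (, + }; also epsilon since the whole RHS is nullable.
<body> ::= + <body> contributes {+}.
<body> ::= epsilon contributes epsilon.
Union: FIRST(<body>) = { (, +, epsilon }.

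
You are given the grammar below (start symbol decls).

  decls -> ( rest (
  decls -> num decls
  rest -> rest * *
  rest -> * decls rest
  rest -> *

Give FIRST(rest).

{ * }

From rest -> rest * *: add FIRST(rest) = { * }.
rest -> * decls rest contributes {*}.
rest -> * contributes {*}.
Union: FIRST(rest) = { * }.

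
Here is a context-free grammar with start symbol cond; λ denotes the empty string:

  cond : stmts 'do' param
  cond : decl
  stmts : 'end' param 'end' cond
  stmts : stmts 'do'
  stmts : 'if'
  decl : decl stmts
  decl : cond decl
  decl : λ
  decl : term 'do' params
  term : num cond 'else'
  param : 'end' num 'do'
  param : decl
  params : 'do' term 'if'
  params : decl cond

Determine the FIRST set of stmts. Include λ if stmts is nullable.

stmts : 'end' param 'end' cond contributes {'end'}.
From stmts : stmts 'do': add FIRST(stmts) = { 'end', 'if' }.
stmts : 'if' contributes {'if'}.
Union: FIRST(stmts) = { 'end', 'if' }.

{ 'end', 'if' }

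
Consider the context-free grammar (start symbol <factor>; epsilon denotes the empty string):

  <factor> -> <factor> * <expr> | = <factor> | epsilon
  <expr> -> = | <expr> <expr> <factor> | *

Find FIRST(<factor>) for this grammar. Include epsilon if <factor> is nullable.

{ *, =, epsilon }

From <factor> -> <factor> * <expr>: <factor> nullable, take FIRST(<factor>) ∪ {*} = { *, = }.
<factor> -> = <factor> contributes {=}.
<factor> -> epsilon contributes epsilon.
Union: FIRST(<factor>) = { *, =, epsilon }.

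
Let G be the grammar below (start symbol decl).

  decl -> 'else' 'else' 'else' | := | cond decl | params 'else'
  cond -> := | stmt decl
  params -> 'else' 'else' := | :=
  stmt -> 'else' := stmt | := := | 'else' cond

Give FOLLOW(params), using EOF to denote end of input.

{ 'else' }

In decl -> params 'else': add FIRST('else') = { 'else' }.
Union: FOLLOW(params) = { 'else' }.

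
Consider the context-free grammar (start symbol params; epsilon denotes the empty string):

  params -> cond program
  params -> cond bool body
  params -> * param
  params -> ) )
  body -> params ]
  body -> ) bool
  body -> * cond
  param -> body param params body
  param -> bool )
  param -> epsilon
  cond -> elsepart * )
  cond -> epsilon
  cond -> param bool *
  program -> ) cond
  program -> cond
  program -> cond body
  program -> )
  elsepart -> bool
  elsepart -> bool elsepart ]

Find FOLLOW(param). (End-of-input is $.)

In params -> * param: param is at the end, add FOLLOW(params) = { $, ), *, ], bool }.
In param -> body param params body: add FIRST(params body) = { ), *, ], bool }.
In cond -> param bool *: add FIRST(bool *) = { bool }.
Union: FOLLOW(param) = { $, ), *, ], bool }.

{ $, ), *, ], bool }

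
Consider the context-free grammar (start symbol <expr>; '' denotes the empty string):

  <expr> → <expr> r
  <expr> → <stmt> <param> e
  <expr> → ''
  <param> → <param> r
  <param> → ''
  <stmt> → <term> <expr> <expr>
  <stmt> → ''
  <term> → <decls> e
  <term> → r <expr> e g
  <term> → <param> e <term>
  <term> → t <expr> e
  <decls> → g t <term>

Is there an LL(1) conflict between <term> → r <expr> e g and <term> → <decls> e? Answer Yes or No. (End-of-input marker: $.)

No

FIRST(r <expr> e g) = { r } and FIRST(<decls> e) = { g }.
The FIRST sets are disjoint and neither alternative is nullable — no conflict.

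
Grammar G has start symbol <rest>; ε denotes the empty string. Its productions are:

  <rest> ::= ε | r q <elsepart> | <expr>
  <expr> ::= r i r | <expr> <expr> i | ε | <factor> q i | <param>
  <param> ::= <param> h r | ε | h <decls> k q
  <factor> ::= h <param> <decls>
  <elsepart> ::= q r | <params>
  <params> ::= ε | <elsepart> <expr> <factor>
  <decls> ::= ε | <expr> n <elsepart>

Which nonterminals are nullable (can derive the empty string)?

Directly nullable (have an ε-production): <rest>, <expr>, <param>, <params>, <decls>.
<elsepart> ::= <params> with every symbol nullable, so <elsepart> is nullable.
No other nonterminal has a production whose RHS symbols are all nullable.

{ <decls>, <elsepart>, <expr>, <param>, <params>, <rest> }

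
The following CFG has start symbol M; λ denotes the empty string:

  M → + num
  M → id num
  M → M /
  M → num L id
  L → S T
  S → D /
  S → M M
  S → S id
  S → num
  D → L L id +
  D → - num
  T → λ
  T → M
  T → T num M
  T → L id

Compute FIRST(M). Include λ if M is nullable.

M → + num contributes {+}.
M → id num contributes {id}.
From M → M /: add FIRST(M) = { +, id, num }.
M → num L id contributes {num}.
Union: FIRST(M) = { +, id, num }.

{ +, id, num }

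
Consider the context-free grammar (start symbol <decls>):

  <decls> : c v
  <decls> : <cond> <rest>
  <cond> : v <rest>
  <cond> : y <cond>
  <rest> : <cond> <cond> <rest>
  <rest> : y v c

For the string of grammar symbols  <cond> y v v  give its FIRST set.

{ v, y }

Add FIRST(<cond>) = { v, y }; <cond> is not nullable, stop.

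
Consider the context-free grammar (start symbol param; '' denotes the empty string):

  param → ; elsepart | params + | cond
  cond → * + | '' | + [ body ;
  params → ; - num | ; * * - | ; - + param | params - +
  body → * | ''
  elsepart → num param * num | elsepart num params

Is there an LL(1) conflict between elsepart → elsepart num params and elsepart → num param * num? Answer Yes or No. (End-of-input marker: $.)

FIRST(elsepart num params) = { num } and FIRST(num param * num) = { num }.
Both contain num, so the two alternatives are not disjoint — LL(1) conflict.

Yes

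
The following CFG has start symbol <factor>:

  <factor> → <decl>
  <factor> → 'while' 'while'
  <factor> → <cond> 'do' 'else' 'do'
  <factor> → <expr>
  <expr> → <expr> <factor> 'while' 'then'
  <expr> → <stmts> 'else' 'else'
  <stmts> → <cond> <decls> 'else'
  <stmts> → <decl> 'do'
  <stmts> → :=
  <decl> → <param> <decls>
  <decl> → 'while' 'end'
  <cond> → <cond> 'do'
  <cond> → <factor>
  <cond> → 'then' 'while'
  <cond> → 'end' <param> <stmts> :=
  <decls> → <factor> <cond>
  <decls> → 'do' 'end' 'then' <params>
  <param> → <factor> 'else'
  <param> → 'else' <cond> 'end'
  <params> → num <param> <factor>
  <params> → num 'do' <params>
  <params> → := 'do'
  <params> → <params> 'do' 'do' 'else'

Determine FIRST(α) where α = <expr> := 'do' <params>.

Add FIRST(<expr>) = { 'else', 'end', 'then', 'while', := }; <expr> is not nullable, stop.

{ 'else', 'end', 'then', 'while', := }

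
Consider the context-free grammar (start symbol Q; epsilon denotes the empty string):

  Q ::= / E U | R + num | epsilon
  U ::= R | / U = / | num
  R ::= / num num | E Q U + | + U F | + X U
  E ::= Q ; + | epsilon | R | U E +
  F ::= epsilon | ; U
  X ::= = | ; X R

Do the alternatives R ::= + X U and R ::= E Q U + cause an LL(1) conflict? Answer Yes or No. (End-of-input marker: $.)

FIRST(+ X U) = { + } and FIRST(E Q U +) = { +, /, ;, num }.
Both contain +, so the two alternatives are not disjoint — LL(1) conflict.

Yes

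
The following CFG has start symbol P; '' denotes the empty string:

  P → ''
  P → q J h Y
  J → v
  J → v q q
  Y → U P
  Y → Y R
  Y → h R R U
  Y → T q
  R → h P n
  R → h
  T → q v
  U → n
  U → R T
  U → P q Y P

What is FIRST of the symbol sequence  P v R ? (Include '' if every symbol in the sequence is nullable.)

Add FIRST(P)\{''} = { q }; P is nullable, continue.
v is a terminal; add {v} and stop.

{ q, v }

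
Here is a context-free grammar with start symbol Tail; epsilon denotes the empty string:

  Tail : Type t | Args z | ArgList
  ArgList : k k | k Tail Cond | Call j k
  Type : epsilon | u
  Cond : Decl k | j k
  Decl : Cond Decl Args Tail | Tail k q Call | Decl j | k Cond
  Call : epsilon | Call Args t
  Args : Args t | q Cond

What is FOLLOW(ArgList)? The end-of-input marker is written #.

In Tail : ArgList: ArgList is at the end, add FOLLOW(Tail) = { #, j, k, q, t, u }.
Union: FOLLOW(ArgList) = { #, j, k, q, t, u }.

{ #, j, k, q, t, u }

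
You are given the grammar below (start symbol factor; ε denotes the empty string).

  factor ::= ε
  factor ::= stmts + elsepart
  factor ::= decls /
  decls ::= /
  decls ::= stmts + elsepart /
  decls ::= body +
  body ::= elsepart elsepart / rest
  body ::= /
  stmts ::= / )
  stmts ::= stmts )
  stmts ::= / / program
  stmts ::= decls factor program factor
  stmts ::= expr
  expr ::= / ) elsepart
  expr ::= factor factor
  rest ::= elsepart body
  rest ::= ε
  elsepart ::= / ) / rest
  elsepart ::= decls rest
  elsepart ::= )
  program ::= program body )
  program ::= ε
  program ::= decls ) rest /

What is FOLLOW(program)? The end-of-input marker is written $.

In stmts ::= / / program: program is at the end, add FOLLOW(stmts) = { ), + }.
In stmts ::= decls factor program factor: add FIRST(factor)\{ε} = { ), +, / }.
  Since factor is nullable, also add FOLLOW(stmts) = { ), + }.
In program ::= program body ): add FIRST(body )) = { ), +, / }.
Union: FOLLOW(program) = { ), +, / }.

{ ), +, / }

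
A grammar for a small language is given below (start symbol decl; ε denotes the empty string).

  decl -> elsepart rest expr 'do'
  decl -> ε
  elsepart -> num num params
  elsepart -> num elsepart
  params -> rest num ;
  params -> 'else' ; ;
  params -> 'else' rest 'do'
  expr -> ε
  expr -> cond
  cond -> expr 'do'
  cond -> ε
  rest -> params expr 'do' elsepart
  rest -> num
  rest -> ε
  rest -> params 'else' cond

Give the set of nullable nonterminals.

Directly nullable (have an ε-production): decl, expr, cond, rest.
No other nonterminal has a production whose RHS symbols are all nullable.

{ cond, decl, expr, rest }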